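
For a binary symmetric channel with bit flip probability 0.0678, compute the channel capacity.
0.6423 bits

For a binary symmetric channel (BSC) with error probability p:
Capacity C = 1 - H(p) bits per symbol

where H(p) = -p log₂(p) - (1-p) log₂(1-p) is the binary entropy function.

H(0.0678) = 0.3577 bits
C = 1 - 0.3577 = 0.6423 bits per symbol

This means we can reliably transmit up to 0.6423 bits of information per channel use.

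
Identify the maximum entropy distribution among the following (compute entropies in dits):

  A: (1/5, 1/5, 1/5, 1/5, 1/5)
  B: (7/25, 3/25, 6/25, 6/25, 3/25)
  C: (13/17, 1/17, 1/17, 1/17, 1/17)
A

For a discrete distribution over n outcomes, entropy is maximized by the uniform distribution.

Computing entropies:
H(A) = 0.6990 dits
H(B) = 0.6733 dits
H(C) = 0.3786 dits

The uniform distribution (where all probabilities equal 1/5) achieves the maximum entropy of log_10(5) = 0.6990 dits.

Distribution A has the highest entropy.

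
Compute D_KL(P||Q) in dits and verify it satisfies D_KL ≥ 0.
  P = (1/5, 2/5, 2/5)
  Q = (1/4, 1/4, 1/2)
0.0235 dits

KL divergence satisfies the Gibbs inequality: D_KL(P||Q) ≥ 0 for all distributions P, Q.

D_KL(P||Q) = Σ p(x) log(p(x)/q(x))
Term by term:
  x=0: 1/5 × log_10[(1/5)/(1/4)] = -0.0194
  x=1: 2/5 × log_10[(2/5)/(1/4)] = 0.0816
  x=2: 2/5 × log_10[(2/5)/(1/2)] = -0.0388
D_KL(P||Q) = 0.0235 dits

D_KL(P||Q) = 0.0235 ≥ 0 ✓

This non-negativity is a fundamental property: relative entropy cannot be negative because it measures how different Q is from P.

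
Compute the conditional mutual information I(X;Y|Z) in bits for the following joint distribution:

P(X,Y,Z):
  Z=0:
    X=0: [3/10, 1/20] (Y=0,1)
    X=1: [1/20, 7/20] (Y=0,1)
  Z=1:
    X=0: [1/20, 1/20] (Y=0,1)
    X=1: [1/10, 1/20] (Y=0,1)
0.3281 bits

Conditional mutual information: I(X;Y|Z) = H(X|Z) + H(Y|Z) - H(X,Y|Z)

H(Z) = 0.8113
H(X,Z) = 1.8016 → H(X|Z) = 0.9903
H(Y,Z) = 1.8016 → H(Y|Z) = 0.9903
H(X,Y,Z) = 2.4639 → H(X,Y|Z) = 1.6526

I(X;Y|Z) = 0.9903 + 0.9903 - 1.6526 = 0.3281 bits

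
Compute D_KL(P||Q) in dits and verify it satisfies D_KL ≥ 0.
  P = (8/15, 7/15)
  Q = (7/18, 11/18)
0.0185 dits

KL divergence satisfies the Gibbs inequality: D_KL(P||Q) ≥ 0 for all distributions P, Q.

D_KL(P||Q) = Σ p(x) log(p(x)/q(x))
Term by term:
  x=0: 8/15 × log_10[(8/15)/(7/18)] = 0.0732
  x=1: 7/15 × log_10[(7/15)/(11/18)] = -0.0547
D_KL(P||Q) = 0.0185 dits

D_KL(P||Q) = 0.0185 ≥ 0 ✓

This non-negativity is a fundamental property: relative entropy cannot be negative because it measures how different Q is from P.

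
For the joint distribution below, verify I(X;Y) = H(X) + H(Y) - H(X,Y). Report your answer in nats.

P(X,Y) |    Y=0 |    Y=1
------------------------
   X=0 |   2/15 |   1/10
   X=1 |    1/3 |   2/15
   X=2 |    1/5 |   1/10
I(X;Y) = 0.0070 nats

Mutual information has multiple equivalent forms:
- I(X;Y) = H(X) - H(X|Y)
- I(X;Y) = H(Y) - H(Y|X)
- I(X;Y) = H(X) + H(Y) - H(X,Y)

Computing all quantities:
H(X) = 1.0564, H(Y) = 0.6365, H(X,Y) = 1.6859
H(X|Y) = 1.0494, H(Y|X) = 0.6295

Verification:
H(X) - H(X|Y) = 1.0564 - 1.0494 = 0.0070
H(Y) - H(Y|X) = 0.6365 - 0.6295 = 0.0070
H(X) + H(Y) - H(X,Y) = 1.0564 + 0.6365 - 1.6859 = 0.0070

All forms give I(X;Y) = 0.0070 nats. ✓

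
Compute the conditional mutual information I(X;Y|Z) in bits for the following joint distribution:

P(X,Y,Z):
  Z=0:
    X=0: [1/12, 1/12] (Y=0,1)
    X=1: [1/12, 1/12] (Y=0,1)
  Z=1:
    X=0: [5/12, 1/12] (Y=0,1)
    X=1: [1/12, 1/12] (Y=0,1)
0.0492 bits

Conditional mutual information: I(X;Y|Z) = H(X|Z) + H(Y|Z) - H(X,Y|Z)

H(Z) = 0.9183
H(X,Z) = 1.7925 → H(X|Z) = 0.8742
H(Y,Z) = 1.7925 → H(Y|Z) = 0.8742
H(X,Y,Z) = 2.6175 → H(X,Y|Z) = 1.6992

I(X;Y|Z) = 0.8742 + 0.8742 - 1.6992 = 0.0492 bits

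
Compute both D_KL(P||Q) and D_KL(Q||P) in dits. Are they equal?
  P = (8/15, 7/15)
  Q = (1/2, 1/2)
D_KL(P||Q) = 0.0010, D_KL(Q||P) = 0.0010

KL divergence is not symmetric: D_KL(P||Q) ≠ D_KL(Q||P) in general.

D_KL(P||Q) = 0.0010 dits
D_KL(Q||P) = 0.0010 dits

In this case they happen to be equal (to 4 decimal places).

This asymmetry is why KL divergence is not a true distance metric.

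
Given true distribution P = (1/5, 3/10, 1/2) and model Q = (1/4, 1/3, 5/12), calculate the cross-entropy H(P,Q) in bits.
1.5070 bits

Cross-entropy: H(P,Q) = -Σ p(x) log q(x)

Alternatively: H(P,Q) = H(P) + D_KL(P||Q)
H(P) = 1.4855 bits
D_KL(P||Q) = 0.0215 bits

H(P,Q) = 1.4855 + 0.0215 = 1.5070 bits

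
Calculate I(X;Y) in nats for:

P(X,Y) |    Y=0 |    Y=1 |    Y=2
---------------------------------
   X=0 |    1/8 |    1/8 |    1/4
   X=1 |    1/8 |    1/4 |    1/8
0.0425 nats

Mutual information: I(X;Y) = H(X) + H(Y) - H(X,Y)

Marginals:
P(X) = (1/2, 1/2), H(X) = 0.6931 nats
P(Y) = (1/4, 3/8, 3/8), H(Y) = 1.0822 nats

Joint entropy: H(X,Y) = 1.7329 nats

I(X;Y) = 0.6931 + 1.0822 - 1.7329 = 0.0425 nats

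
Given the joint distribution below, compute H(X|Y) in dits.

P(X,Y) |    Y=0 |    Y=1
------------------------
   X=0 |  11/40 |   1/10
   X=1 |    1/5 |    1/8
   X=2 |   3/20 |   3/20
0.4667 dits

Using the chain rule: H(X|Y) = H(X,Y) - H(Y)

First, compute H(X,Y) = 0.7540 dits

Marginal P(Y) = (5/8, 3/8)
H(Y) = 0.2873 dits

H(X|Y) = H(X,Y) - H(Y) = 0.7540 - 0.2873 = 0.4667 dits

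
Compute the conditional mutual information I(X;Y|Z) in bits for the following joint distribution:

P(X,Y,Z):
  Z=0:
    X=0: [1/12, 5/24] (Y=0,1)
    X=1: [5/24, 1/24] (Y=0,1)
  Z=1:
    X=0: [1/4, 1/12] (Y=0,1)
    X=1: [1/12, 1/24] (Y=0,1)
0.1273 bits

Conditional mutual information: I(X;Y|Z) = H(X|Z) + H(Y|Z) - H(X,Y|Z)

H(Z) = 0.9950
H(X,Z) = 1.9218 → H(X|Z) = 0.9268
H(Y,Z) = 1.9218 → H(Y|Z) = 0.9268
H(X,Y,Z) = 2.7213 → H(X,Y|Z) = 1.7263

I(X;Y|Z) = 0.9268 + 0.9268 - 1.7263 = 0.1273 bits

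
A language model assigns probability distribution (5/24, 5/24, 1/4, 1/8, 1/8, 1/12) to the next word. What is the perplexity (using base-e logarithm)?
5.6243

Perplexity is e^H (or exp(H) for natural log).

First, H = -Σ p log p = 1.7271 nats
Perplexity = e^1.7271 = 5.6243

Interpretation: The model's uncertainty is equivalent to choosing uniformly among 5.6 options.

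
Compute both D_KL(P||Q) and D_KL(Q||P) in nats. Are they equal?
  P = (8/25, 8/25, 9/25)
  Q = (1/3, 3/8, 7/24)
D_KL(P||Q) = 0.0120, D_KL(Q||P) = 0.0117

KL divergence is not symmetric: D_KL(P||Q) ≠ D_KL(Q||P) in general.

D_KL(P||Q) = 0.0120 nats
D_KL(Q||P) = 0.0117 nats

No, they are not equal!

This asymmetry is why KL divergence is not a true distance metric.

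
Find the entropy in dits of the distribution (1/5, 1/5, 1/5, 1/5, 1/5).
0.6990 dits

Shannon entropy is H(X) = -Σ p(x) log p(x).

For P = (1/5, 1/5, 1/5, 1/5, 1/5):
H = -1/5 × log_10(1/5) -1/5 × log_10(1/5) -1/5 × log_10(1/5) -1/5 × log_10(1/5) -1/5 × log_10(1/5)
H = 0.6990 dits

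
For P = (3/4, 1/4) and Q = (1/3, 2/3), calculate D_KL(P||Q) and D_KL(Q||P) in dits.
D_KL(P||Q) = 0.1576, D_KL(Q||P) = 0.1666

KL divergence is not symmetric: D_KL(P||Q) ≠ D_KL(Q||P) in general.

D_KL(P||Q) = 0.1576 dits
D_KL(Q||P) = 0.1666 dits

No, they are not equal!

This asymmetry is why KL divergence is not a true distance metric.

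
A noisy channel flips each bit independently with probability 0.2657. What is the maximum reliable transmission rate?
0.1648 bits

For a binary symmetric channel (BSC) with error probability p:
Capacity C = 1 - H(p) bits per symbol

where H(p) = -p log₂(p) - (1-p) log₂(1-p) is the binary entropy function.

H(0.2657) = 0.8352 bits
C = 1 - 0.8352 = 0.1648 bits per symbol

This means we can reliably transmit up to 0.1648 bits of information per channel use.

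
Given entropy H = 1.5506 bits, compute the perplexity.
2.9294

Perplexity is 2^H (or exp(H) for natural log).

H = 1.5506 bits
Perplexity = 2^1.5506 = 2.9294

Interpretation: The model's uncertainty is equivalent to choosing uniformly among 2.9 options.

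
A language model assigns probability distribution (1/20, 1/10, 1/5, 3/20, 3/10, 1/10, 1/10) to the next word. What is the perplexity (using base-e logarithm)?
6.0995

Perplexity is e^H (or exp(H) for natural log).

First, H = -Σ p log p = 1.8082 nats
Perplexity = e^1.8082 = 6.0995

Interpretation: The model's uncertainty is equivalent to choosing uniformly among 6.1 options.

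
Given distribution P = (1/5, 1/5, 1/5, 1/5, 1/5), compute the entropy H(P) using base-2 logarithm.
2.3219 bits

Shannon entropy is H(X) = -Σ p(x) log p(x).

For P = (1/5, 1/5, 1/5, 1/5, 1/5):
H = -1/5 × log_2(1/5) -1/5 × log_2(1/5) -1/5 × log_2(1/5) -1/5 × log_2(1/5) -1/5 × log_2(1/5)
H = 2.3219 bits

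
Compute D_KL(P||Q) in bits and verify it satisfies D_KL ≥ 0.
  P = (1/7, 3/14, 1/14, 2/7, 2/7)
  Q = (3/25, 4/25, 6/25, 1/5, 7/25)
0.1567 bits

KL divergence satisfies the Gibbs inequality: D_KL(P||Q) ≥ 0 for all distributions P, Q.

D_KL(P||Q) = Σ p(x) log(p(x)/q(x))
Term by term:
  x=0: 1/7 × log_2[(1/7)/(3/25)] = 0.0359
  x=1: 3/14 × log_2[(3/14)/(4/25)] = 0.0903
  x=2: 1/14 × log_2[(1/14)/(6/25)] = -0.1249
  x=3: 2/7 × log_2[(2/7)/(1/5)] = 0.1470
  x=4: 2/7 × log_2[(2/7)/(7/25)] = 0.0083
D_KL(P||Q) = 0.1567 bits

D_KL(P||Q) = 0.1567 ≥ 0 ✓

This non-negativity is a fundamental property: relative entropy cannot be negative because it measures how different Q is from P.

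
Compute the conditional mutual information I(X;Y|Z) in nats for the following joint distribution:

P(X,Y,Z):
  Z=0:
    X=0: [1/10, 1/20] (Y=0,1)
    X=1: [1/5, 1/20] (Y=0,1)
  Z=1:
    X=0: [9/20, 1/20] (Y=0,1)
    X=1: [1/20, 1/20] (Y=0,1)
0.0428 nats

Conditional mutual information: I(X;Y|Z) = H(X|Z) + H(Y|Z) - H(X,Y|Z)

H(Z) = 0.6730
H(X,Z) = 1.2080 → H(X|Z) = 0.5350
H(Y,Z) = 1.1683 → H(Y|Z) = 0.4953
H(X,Y,Z) = 1.6604 → H(X,Y|Z) = 0.9874

I(X;Y|Z) = 0.5350 + 0.4953 - 0.9874 = 0.0428 nats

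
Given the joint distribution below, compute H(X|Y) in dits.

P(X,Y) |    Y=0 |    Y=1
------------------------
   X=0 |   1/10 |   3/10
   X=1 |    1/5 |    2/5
0.2905 dits

Using the chain rule: H(X|Y) = H(X,Y) - H(Y)

First, compute H(X,Y) = 0.5558 dits

Marginal P(Y) = (3/10, 7/10)
H(Y) = 0.2653 dits

H(X|Y) = H(X,Y) - H(Y) = 0.5558 - 0.2653 = 0.2905 dits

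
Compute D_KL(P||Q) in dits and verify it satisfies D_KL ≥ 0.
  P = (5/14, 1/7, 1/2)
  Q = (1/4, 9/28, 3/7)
0.0385 dits

KL divergence satisfies the Gibbs inequality: D_KL(P||Q) ≥ 0 for all distributions P, Q.

D_KL(P||Q) = Σ p(x) log(p(x)/q(x))
Term by term:
  x=0: 5/14 × log_10[(5/14)/(1/4)] = 0.0553
  x=1: 1/7 × log_10[(1/7)/(9/28)] = -0.0503
  x=2: 1/2 × log_10[(1/2)/(3/7)] = 0.0335
D_KL(P||Q) = 0.0385 dits

D_KL(P||Q) = 0.0385 ≥ 0 ✓

This non-negativity is a fundamental property: relative entropy cannot be negative because it measures how different Q is from P.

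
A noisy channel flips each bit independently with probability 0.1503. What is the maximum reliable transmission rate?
0.3894 bits

For a binary symmetric channel (BSC) with error probability p:
Capacity C = 1 - H(p) bits per symbol

where H(p) = -p log₂(p) - (1-p) log₂(1-p) is the binary entropy function.

H(0.1503) = 0.6106 bits
C = 1 - 0.6106 = 0.3894 bits per symbol

This means we can reliably transmit up to 0.3894 bits of information per channel use.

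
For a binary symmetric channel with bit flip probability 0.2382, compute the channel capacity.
0.2080 bits

For a binary symmetric channel (BSC) with error probability p:
Capacity C = 1 - H(p) bits per symbol

where H(p) = -p log₂(p) - (1-p) log₂(1-p) is the binary entropy function.

H(0.2382) = 0.7920 bits
C = 1 - 0.7920 = 0.2080 bits per symbol

This means we can reliably transmit up to 0.2080 bits of information per channel use.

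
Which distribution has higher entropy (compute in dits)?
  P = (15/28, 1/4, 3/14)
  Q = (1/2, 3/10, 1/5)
Q

Computing entropies in dits:
H(P) = 0.4391
H(Q) = 0.4472

Distribution Q has higher entropy.

Intuition: The distribution closer to uniform (more spread out) has higher entropy.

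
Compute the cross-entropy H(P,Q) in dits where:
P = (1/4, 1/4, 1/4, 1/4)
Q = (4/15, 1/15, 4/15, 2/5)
0.6805 dits

Cross-entropy: H(P,Q) = -Σ p(x) log q(x)

Alternatively: H(P,Q) = H(P) + D_KL(P||Q)
H(P) = 0.6021 dits
D_KL(P||Q) = 0.0785 dits

H(P,Q) = 0.6021 + 0.0785 = 0.6805 dits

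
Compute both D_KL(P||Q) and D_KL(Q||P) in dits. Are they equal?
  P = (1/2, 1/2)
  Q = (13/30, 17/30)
D_KL(P||Q) = 0.0039, D_KL(Q||P) = 0.0039

KL divergence is not symmetric: D_KL(P||Q) ≠ D_KL(Q||P) in general.

D_KL(P||Q) = 0.0039 dits
D_KL(Q||P) = 0.0039 dits

In this case they happen to be equal (to 4 decimal places).

This asymmetry is why KL divergence is not a true distance metric.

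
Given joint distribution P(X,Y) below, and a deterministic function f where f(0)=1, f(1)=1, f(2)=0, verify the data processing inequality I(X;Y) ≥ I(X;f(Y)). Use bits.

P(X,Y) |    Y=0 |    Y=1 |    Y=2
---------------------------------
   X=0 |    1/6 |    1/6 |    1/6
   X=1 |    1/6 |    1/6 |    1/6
I(X;Y) = 0.0000, I(X;f(Y)) = 0.0000, inequality holds: 0.0000 ≥ 0.0000

Data Processing Inequality: For any Markov chain X → Y → Z, we have I(X;Y) ≥ I(X;Z).

Here Z = f(Y) is a deterministic function of Y, forming X → Y → Z.

Original I(X;Y) = 0.0000 bits

After applying f:
P(X,Z) where Z=f(Y):
- P(X,Z=0) = P(X,Y=2)
- P(X,Z=1) = P(X,Y=0) + P(X,Y=1)

I(X;Z) = I(X;f(Y)) = 0.0000 bits

Verification: 0.0000 ≥ 0.0000 ✓

Information cannot be created by processing; the function f can only lose information about X.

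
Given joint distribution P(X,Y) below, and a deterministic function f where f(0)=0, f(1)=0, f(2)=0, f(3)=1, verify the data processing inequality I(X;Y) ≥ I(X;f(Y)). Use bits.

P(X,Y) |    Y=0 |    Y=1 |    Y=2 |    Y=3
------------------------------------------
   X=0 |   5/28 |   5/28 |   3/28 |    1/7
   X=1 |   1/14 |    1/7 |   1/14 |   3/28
I(X;Y) = 0.0126, I(X;f(Y)) = 0.0013, inequality holds: 0.0126 ≥ 0.0013

Data Processing Inequality: For any Markov chain X → Y → Z, we have I(X;Y) ≥ I(X;Z).

Here Z = f(Y) is a deterministic function of Y, forming X → Y → Z.

Original I(X;Y) = 0.0126 bits

After applying f:
P(X,Z) where Z=f(Y):
- P(X,Z=0) = P(X,Y=0) + P(X,Y=1) + P(X,Y=2)
- P(X,Z=1) = P(X,Y=3)

I(X;Z) = I(X;f(Y)) = 0.0013 bits

Verification: 0.0126 ≥ 0.0013 ✓

Information cannot be created by processing; the function f can only lose information about X.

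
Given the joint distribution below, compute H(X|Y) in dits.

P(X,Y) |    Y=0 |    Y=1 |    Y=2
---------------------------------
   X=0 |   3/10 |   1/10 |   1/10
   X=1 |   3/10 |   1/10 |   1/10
0.3010 dits

Using the chain rule: H(X|Y) = H(X,Y) - H(Y)

First, compute H(X,Y) = 0.7137 dits

Marginal P(Y) = (3/5, 1/5, 1/5)
H(Y) = 0.4127 dits

H(X|Y) = H(X,Y) - H(Y) = 0.7137 - 0.4127 = 0.3010 dits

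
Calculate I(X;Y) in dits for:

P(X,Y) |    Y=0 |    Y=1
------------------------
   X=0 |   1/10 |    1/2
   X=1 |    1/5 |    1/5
0.0275 dits

Mutual information: I(X;Y) = H(X) + H(Y) - H(X,Y)

Marginals:
P(X) = (3/5, 2/5), H(X) = 0.2923 dits
P(Y) = (3/10, 7/10), H(Y) = 0.2653 dits

Joint entropy: H(X,Y) = 0.5301 dits

I(X;Y) = 0.2923 + 0.2653 - 0.5301 = 0.0275 dits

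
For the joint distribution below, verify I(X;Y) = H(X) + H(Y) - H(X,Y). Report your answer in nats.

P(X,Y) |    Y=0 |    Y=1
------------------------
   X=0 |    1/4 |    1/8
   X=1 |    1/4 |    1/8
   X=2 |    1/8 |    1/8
I(X;Y) = 0.0109 nats

Mutual information has multiple equivalent forms:
- I(X;Y) = H(X) - H(X|Y)
- I(X;Y) = H(Y) - H(Y|X)
- I(X;Y) = H(X) + H(Y) - H(X,Y)

Computing all quantities:
H(X) = 1.0822, H(Y) = 0.6616, H(X,Y) = 1.7329
H(X|Y) = 1.0713, H(Y|X) = 0.6507

Verification:
H(X) - H(X|Y) = 1.0822 - 1.0713 = 0.0109
H(Y) - H(Y|X) = 0.6616 - 0.6507 = 0.0109
H(X) + H(Y) - H(X,Y) = 1.0822 + 0.6616 - 1.7329 = 0.0109

All forms give I(X;Y) = 0.0109 nats. ✓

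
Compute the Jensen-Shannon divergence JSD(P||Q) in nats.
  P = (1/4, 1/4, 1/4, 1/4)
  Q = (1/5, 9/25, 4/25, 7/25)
0.0118 nats

Jensen-Shannon divergence is:
JSD(P||Q) = 0.5 × D_KL(P||M) + 0.5 × D_KL(Q||M)
where M = 0.5 × (P + Q) is the mixture distribution.

M = 0.5 × (1/4, 1/4, 1/4, 1/4) + 0.5 × (1/5, 9/25, 4/25, 7/25) = (9/40, 0.305, 0.205, 0.265)

D_KL(P||M) = 0.0117 nats
D_KL(Q||M) = 0.0119 nats

JSD(P||Q) = 0.5 × 0.0117 + 0.5 × 0.0119 = 0.0118 nats

Unlike KL divergence, JSD is symmetric and bounded: 0 ≤ JSD ≤ log(2).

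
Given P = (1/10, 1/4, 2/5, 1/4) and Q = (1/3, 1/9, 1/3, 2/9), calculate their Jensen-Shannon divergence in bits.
0.0704 bits

Jensen-Shannon divergence is:
JSD(P||Q) = 0.5 × D_KL(P||M) + 0.5 × D_KL(Q||M)
where M = 0.5 × (P + Q) is the mixture distribution.

M = 0.5 × (1/10, 1/4, 2/5, 1/4) + 0.5 × (1/3, 1/9, 1/3, 2/9) = (0.216667, 0.180556, 11/30, 0.236111)

D_KL(P||M) = 0.0767 bits
D_KL(Q||M) = 0.0641 bits

JSD(P||Q) = 0.5 × 0.0767 + 0.5 × 0.0641 = 0.0704 bits

Unlike KL divergence, JSD is symmetric and bounded: 0 ≤ JSD ≤ log(2).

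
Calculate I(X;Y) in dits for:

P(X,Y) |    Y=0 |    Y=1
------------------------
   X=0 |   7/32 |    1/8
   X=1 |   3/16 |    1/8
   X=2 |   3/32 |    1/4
0.0244 dits

Mutual information: I(X;Y) = H(X) + H(Y) - H(X,Y)

Marginals:
P(X) = (11/32, 5/16, 11/32), H(X) = 0.4767 dits
P(Y) = (1/2, 1/2), H(Y) = 0.3010 dits

Joint entropy: H(X,Y) = 0.7534 dits

I(X;Y) = 0.4767 + 0.3010 - 0.7534 = 0.0244 dits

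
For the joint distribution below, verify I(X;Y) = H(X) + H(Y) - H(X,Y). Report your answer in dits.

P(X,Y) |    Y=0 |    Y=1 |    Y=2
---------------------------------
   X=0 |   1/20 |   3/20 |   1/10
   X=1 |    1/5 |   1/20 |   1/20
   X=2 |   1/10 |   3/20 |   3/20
I(X;Y) = 0.0432 dits

Mutual information has multiple equivalent forms:
- I(X;Y) = H(X) - H(X|Y)
- I(X;Y) = H(Y) - H(Y|X)
- I(X;Y) = H(X) + H(Y) - H(X,Y)

Computing all quantities:
H(X) = 0.4729, H(Y) = 0.4760, H(X,Y) = 0.9057
H(X|Y) = 0.4297, H(Y|X) = 0.4328

Verification:
H(X) - H(X|Y) = 0.4729 - 0.4297 = 0.0432
H(Y) - H(Y|X) = 0.4760 - 0.4328 = 0.0432
H(X) + H(Y) - H(X,Y) = 0.4729 + 0.4760 - 0.9057 = 0.0432

All forms give I(X;Y) = 0.0432 dits. ✓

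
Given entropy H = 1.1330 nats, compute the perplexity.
3.1050

Perplexity is e^H (or exp(H) for natural log).

H = 1.1330 nats
Perplexity = e^1.1330 = 3.1050

Interpretation: The model's uncertainty is equivalent to choosing uniformly among 3.1 options.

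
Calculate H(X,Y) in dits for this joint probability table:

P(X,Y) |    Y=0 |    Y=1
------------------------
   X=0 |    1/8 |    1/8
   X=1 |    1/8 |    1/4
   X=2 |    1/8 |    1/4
0.7526 dits

Joint entropy is H(X,Y) = -Σ_{x,y} p(x,y) log p(x,y).

Summing over all non-zero entries:
H(X,Y) = -[1/8·log_10(1/8) + 1/8·log_10(1/8) + 1/8·log_10(1/8) + 1/4·log_10(1/4) + 1/8·log_10(1/8) + 1/4·log_10(1/4)]
H(X,Y) = 0.7526 dits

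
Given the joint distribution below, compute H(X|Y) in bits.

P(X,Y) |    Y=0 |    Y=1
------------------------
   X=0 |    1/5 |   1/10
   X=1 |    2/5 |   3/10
0.8755 bits

Using the chain rule: H(X|Y) = H(X,Y) - H(Y)

First, compute H(X,Y) = 1.8464 bits

Marginal P(Y) = (3/5, 2/5)
H(Y) = 0.9710 bits

H(X|Y) = H(X,Y) - H(Y) = 1.8464 - 0.9710 = 0.8755 bits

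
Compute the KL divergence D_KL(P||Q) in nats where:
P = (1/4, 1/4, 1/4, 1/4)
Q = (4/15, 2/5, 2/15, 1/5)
0.0793 nats

KL divergence: D_KL(P||Q) = Σ p(x) log(p(x)/q(x))

Computing term by term:
  x=0: 1/4 × log_e[(1/4)/(4/15)] = 1/4 × -0.0645 = -0.0161
  x=1: 1/4 × log_e[(1/4)/(2/5)] = 1/4 × -0.4700 = -0.1175
  x=2: 1/4 × log_e[(1/4)/(2/15)] = 1/4 × 0.6286 = 0.1572
  x=3: 1/4 × log_e[(1/4)/(1/5)] = 1/4 × 0.2231 = 0.0558

D_KL(P||Q) = 0.0793 nats

Note: KL divergence is always non-negative and equals 0 iff P = Q.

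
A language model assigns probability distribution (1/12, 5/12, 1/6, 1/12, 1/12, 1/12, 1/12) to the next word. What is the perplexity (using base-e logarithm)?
5.4673

Perplexity is e^H (or exp(H) for natural log).

First, H = -Σ p log p = 1.6988 nats
Perplexity = e^1.6988 = 5.4673

Interpretation: The model's uncertainty is equivalent to choosing uniformly among 5.5 options.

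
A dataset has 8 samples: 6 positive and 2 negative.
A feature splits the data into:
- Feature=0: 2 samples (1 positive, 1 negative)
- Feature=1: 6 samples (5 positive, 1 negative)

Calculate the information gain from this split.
0.0738 bits

Information Gain = H(Y) - H(Y|Feature)

Before split:
P(positive) = 6/8 = 0.7500
H(Y) = 0.8113 bits

After split:
Feature=0: H = 1.0000 bits (weight = 2/8)
Feature=1: H = 0.6500 bits (weight = 6/8)
H(Y|Feature) = (2/8)×1.0000 + (6/8)×0.6500 = 0.7375 bits

Information Gain = 0.8113 - 0.7375 = 0.0738 bits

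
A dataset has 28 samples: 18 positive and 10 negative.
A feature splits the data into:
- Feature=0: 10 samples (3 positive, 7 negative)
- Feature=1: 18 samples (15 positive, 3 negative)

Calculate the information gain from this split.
0.2077 bits

Information Gain = H(Y) - H(Y|Feature)

Before split:
P(positive) = 18/28 = 0.6429
H(Y) = 0.9403 bits

After split:
Feature=0: H = 0.8813 bits (weight = 10/28)
Feature=1: H = 0.6500 bits (weight = 18/28)
H(Y|Feature) = (10/28)×0.8813 + (18/28)×0.6500 = 0.7326 bits

Information Gain = 0.9403 - 0.7326 = 0.2077 bits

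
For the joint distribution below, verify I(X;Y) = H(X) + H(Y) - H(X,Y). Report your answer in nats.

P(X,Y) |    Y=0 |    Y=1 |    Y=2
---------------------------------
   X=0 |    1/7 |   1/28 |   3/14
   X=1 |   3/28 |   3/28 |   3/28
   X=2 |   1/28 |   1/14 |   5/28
I(X;Y) = 0.0642 nats

Mutual information has multiple equivalent forms:
- I(X;Y) = H(X) - H(X|Y)
- I(X;Y) = H(Y) - H(Y|X)
- I(X;Y) = H(X) + H(Y) - H(X,Y)

Computing all quantities:
H(X) = 1.0898, H(Y) = 1.0346, H(X,Y) = 2.0602
H(X|Y) = 1.0256, H(Y|X) = 0.9704

Verification:
H(X) - H(X|Y) = 1.0898 - 1.0256 = 0.0642
H(Y) - H(Y|X) = 1.0346 - 0.9704 = 0.0642
H(X) + H(Y) - H(X,Y) = 1.0898 + 1.0346 - 2.0602 = 0.0642

All forms give I(X;Y) = 0.0642 nats. ✓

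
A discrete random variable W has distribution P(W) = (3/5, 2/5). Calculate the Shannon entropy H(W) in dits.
0.2923 dits

Shannon entropy is H(X) = -Σ p(x) log p(x).

For P = (3/5, 2/5):
H = -3/5 × log_10(3/5) -2/5 × log_10(2/5)
H = 0.2923 dits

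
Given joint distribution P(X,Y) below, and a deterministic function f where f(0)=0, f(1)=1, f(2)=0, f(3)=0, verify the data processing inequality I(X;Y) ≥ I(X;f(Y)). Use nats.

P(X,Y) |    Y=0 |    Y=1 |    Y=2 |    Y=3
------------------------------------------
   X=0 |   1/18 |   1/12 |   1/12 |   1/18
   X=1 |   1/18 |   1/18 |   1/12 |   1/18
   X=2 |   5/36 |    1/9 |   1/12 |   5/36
I(X;Y) = 0.0193, I(X;f(Y)) = 0.0026, inequality holds: 0.0193 ≥ 0.0026

Data Processing Inequality: For any Markov chain X → Y → Z, we have I(X;Y) ≥ I(X;Z).

Here Z = f(Y) is a deterministic function of Y, forming X → Y → Z.

Original I(X;Y) = 0.0193 nats

After applying f:
P(X,Z) where Z=f(Y):
- P(X,Z=0) = P(X,Y=0) + P(X,Y=2) + P(X,Y=3)
- P(X,Z=1) = P(X,Y=1)

I(X;Z) = I(X;f(Y)) = 0.0026 nats

Verification: 0.0193 ≥ 0.0026 ✓

Information cannot be created by processing; the function f can only lose information about X.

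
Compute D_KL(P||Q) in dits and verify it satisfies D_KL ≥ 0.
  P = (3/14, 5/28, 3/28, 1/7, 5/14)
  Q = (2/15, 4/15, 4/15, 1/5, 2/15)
0.1026 dits

KL divergence satisfies the Gibbs inequality: D_KL(P||Q) ≥ 0 for all distributions P, Q.

D_KL(P||Q) = Σ p(x) log(p(x)/q(x))
Term by term:
  x=0: 3/14 × log_10[(3/14)/(2/15)] = 0.0442
  x=1: 5/28 × log_10[(5/28)/(4/15)] = -0.0311
  x=2: 3/28 × log_10[(3/28)/(4/15)] = -0.0424
  x=3: 1/7 × log_10[(1/7)/(1/5)] = -0.0209
  x=4: 5/14 × log_10[(5/14)/(2/15)] = 0.1528
D_KL(P||Q) = 0.1026 dits

D_KL(P||Q) = 0.1026 ≥ 0 ✓

This non-negativity is a fundamental property: relative entropy cannot be negative because it measures how different Q is from P.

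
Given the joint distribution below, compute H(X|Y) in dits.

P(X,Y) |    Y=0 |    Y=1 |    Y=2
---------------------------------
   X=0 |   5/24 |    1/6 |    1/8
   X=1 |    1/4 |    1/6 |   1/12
0.2984 dits

Using the chain rule: H(X|Y) = H(X,Y) - H(Y)

First, compute H(X,Y) = 0.7546 dits

Marginal P(Y) = (11/24, 1/3, 5/24)
H(Y) = 0.4563 dits

H(X|Y) = H(X,Y) - H(Y) = 0.7546 - 0.4563 = 0.2984 dits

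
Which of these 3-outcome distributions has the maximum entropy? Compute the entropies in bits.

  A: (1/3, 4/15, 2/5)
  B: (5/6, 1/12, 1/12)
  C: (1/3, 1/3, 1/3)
C

For a discrete distribution over n outcomes, entropy is maximized by the uniform distribution.

Computing entropies:
H(A) = 1.5656 bits
H(B) = 0.8167 bits
H(C) = 1.5850 bits

The uniform distribution (where all probabilities equal 1/3) achieves the maximum entropy of log_2(3) = 1.5850 bits.

Distribution C has the highest entropy.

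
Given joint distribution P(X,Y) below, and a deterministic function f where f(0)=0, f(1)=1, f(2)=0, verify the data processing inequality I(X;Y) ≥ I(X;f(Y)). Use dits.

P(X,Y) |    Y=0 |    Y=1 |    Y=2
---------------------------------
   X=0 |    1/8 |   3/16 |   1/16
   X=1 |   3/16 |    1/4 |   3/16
I(X;Y) = 0.0052, I(X;f(Y)) = 0.0021, inequality holds: 0.0052 ≥ 0.0021

Data Processing Inequality: For any Markov chain X → Y → Z, we have I(X;Y) ≥ I(X;Z).

Here Z = f(Y) is a deterministic function of Y, forming X → Y → Z.

Original I(X;Y) = 0.0052 dits

After applying f:
P(X,Z) where Z=f(Y):
- P(X,Z=0) = P(X,Y=0) + P(X,Y=2)
- P(X,Z=1) = P(X,Y=1)

I(X;Z) = I(X;f(Y)) = 0.0021 dits

Verification: 0.0052 ≥ 0.0021 ✓

Information cannot be created by processing; the function f can only lose information about X.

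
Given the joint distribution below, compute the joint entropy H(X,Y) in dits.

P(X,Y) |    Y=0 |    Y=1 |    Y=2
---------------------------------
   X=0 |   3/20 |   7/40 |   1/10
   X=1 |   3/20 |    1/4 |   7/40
0.7626 dits

Joint entropy is H(X,Y) = -Σ_{x,y} p(x,y) log p(x,y).

Summing over all non-zero entries:
H(X,Y) = -[3/20·log_10(3/20) + 7/40·log_10(7/40) + 1/10·log_10(1/10) + 3/20·log_10(3/20) + 1/4·log_10(1/4) + 7/40·log_10(7/40)]
H(X,Y) = 0.7626 dits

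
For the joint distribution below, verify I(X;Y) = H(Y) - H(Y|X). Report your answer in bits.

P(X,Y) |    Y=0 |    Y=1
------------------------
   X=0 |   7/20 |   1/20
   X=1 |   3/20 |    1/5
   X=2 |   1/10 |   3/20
I(X;Y) = 0.1660 bits

Mutual information has multiple equivalent forms:
- I(X;Y) = H(X) - H(X|Y)
- I(X;Y) = H(Y) - H(Y|X)
- I(X;Y) = H(X) + H(Y) - H(X,Y)

Computing all quantities:
H(X) = 1.5589, H(Y) = 0.9710, H(X,Y) = 2.3639
H(X|Y) = 1.3929, H(Y|X) = 0.8050

Verification:
H(X) - H(X|Y) = 1.5589 - 1.3929 = 0.1660
H(Y) - H(Y|X) = 0.9710 - 0.8050 = 0.1660
H(X) + H(Y) - H(X,Y) = 1.5589 + 0.9710 - 2.3639 = 0.1660

All forms give I(X;Y) = 0.1660 bits. ✓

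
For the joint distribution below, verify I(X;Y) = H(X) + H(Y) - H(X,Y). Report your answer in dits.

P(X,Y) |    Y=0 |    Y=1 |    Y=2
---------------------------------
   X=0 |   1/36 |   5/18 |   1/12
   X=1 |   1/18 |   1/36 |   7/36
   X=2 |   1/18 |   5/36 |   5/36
I(X;Y) = 0.0603 dits

Mutual information has multiple equivalent forms:
- I(X;Y) = H(X) - H(X|Y)
- I(X;Y) = H(Y) - H(Y|X)
- I(X;Y) = H(X) + H(Y) - H(X,Y)

Computing all quantities:
H(X) = 0.4731, H(Y) = 0.4340, H(X,Y) = 0.8468
H(X|Y) = 0.4128, H(Y|X) = 0.3738

Verification:
H(X) - H(X|Y) = 0.4731 - 0.4128 = 0.0603
H(Y) - H(Y|X) = 0.4340 - 0.3738 = 0.0603
H(X) + H(Y) - H(X,Y) = 0.4731 + 0.4340 - 0.8468 = 0.0603

All forms give I(X;Y) = 0.0603 dits. ✓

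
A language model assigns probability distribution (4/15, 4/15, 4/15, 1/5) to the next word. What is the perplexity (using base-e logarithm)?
3.9721

Perplexity is e^H (or exp(H) for natural log).

First, H = -Σ p log p = 1.3793 nats
Perplexity = e^1.3793 = 3.9721

Interpretation: The model's uncertainty is equivalent to choosing uniformly among 4.0 options.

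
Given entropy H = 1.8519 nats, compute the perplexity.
6.3719

Perplexity is e^H (or exp(H) for natural log).

H = 1.8519 nats
Perplexity = e^1.8519 = 6.3719

Interpretation: The model's uncertainty is equivalent to choosing uniformly among 6.4 options.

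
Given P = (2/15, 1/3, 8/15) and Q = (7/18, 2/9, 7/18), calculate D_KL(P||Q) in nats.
0.1609 nats

KL divergence: D_KL(P||Q) = Σ p(x) log(p(x)/q(x))

Computing term by term:
  x=0: 2/15 × log_e[(2/15)/(7/18)] = 2/15 × -1.0704 = -0.1427
  x=1: 1/3 × log_e[(1/3)/(2/9)] = 1/3 × 0.4055 = 0.1352
  x=2: 8/15 × log_e[(8/15)/(7/18)] = 8/15 × 0.3159 = 0.1685

D_KL(P||Q) = 0.1609 nats

Note: KL divergence is always non-negative and equals 0 iff P = Q.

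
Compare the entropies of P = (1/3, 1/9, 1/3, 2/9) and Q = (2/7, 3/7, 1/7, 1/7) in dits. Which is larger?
P

Computing entropies in dits:
H(P) = 0.5693
H(Q) = 0.5546

Distribution P has higher entropy.

Intuition: The distribution closer to uniform (more spread out) has higher entropy.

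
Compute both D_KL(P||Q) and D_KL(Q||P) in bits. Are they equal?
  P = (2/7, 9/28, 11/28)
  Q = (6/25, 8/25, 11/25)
D_KL(P||Q) = 0.0097, D_KL(Q||P) = 0.0095

KL divergence is not symmetric: D_KL(P||Q) ≠ D_KL(Q||P) in general.

D_KL(P||Q) = 0.0097 bits
D_KL(Q||P) = 0.0095 bits

No, they are not equal!

This asymmetry is why KL divergence is not a true distance metric.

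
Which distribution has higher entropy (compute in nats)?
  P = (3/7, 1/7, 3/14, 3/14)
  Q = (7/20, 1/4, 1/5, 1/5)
Q

Computing entropies in nats:
H(P) = 1.3013
H(Q) = 1.3578

Distribution Q has higher entropy.

Intuition: The distribution closer to uniform (more spread out) has higher entropy.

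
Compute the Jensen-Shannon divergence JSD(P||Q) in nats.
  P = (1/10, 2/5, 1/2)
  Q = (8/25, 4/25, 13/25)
0.0570 nats

Jensen-Shannon divergence is:
JSD(P||Q) = 0.5 × D_KL(P||M) + 0.5 × D_KL(Q||M)
where M = 0.5 × (P + Q) is the mixture distribution.

M = 0.5 × (1/10, 2/5, 1/2) + 0.5 × (8/25, 4/25, 13/25) = (0.21, 7/25, 0.51)

D_KL(P||M) = 0.0586 nats
D_KL(Q||M) = 0.0553 nats

JSD(P||Q) = 0.5 × 0.0586 + 0.5 × 0.0553 = 0.0570 nats

Unlike KL divergence, JSD is symmetric and bounded: 0 ≤ JSD ≤ log(2).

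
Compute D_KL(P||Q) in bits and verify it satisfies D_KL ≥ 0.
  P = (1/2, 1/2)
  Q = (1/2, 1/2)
0.0000 bits

KL divergence satisfies the Gibbs inequality: D_KL(P||Q) ≥ 0 for all distributions P, Q.

D_KL(P||Q) = Σ p(x) log(p(x)/q(x))
Term by term:
  x=0: 1/2 × log_2[(1/2)/(1/2)] = 0.0000
  x=1: 1/2 × log_2[(1/2)/(1/2)] = 0.0000
D_KL(P||Q) = 0.0000 bits

D_KL(P||Q) = 0.0000 ≥ 0 ✓

This non-negativity is a fundamental property: relative entropy cannot be negative because it measures how different Q is from P.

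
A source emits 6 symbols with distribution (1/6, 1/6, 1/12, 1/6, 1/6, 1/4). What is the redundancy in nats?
0.0436 nats

Redundancy measures how far a source is from maximum entropy:
R = H_max - H(X)

Maximum entropy for 6 symbols: H_max = log_e(6) = 1.7918 nats
Actual entropy: H(X) = 1.7482 nats
Redundancy: R = 1.7918 - 1.7482 = 0.0436 nats

This redundancy represents potential for compression: the source could be compressed by 0.0436 nats per symbol.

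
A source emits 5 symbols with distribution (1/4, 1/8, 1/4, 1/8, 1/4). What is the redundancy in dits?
0.0217 dits

Redundancy measures how far a source is from maximum entropy:
R = H_max - H(X)

Maximum entropy for 5 symbols: H_max = log_10(5) = 0.6990 dits
Actual entropy: H(X) = 0.6773 dits
Redundancy: R = 0.6990 - 0.6773 = 0.0217 dits

This redundancy represents potential for compression: the source could be compressed by 0.0217 dits per symbol.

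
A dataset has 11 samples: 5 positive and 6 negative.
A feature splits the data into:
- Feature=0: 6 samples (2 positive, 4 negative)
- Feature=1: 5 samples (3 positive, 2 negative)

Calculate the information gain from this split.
0.0518 bits

Information Gain = H(Y) - H(Y|Feature)

Before split:
P(positive) = 5/11 = 0.4545
H(Y) = 0.9940 bits

After split:
Feature=0: H = 0.9183 bits (weight = 6/11)
Feature=1: H = 0.9710 bits (weight = 5/11)
H(Y|Feature) = (6/11)×0.9183 + (5/11)×0.9710 = 0.9422 bits

Information Gain = 0.9940 - 0.9422 = 0.0518 bits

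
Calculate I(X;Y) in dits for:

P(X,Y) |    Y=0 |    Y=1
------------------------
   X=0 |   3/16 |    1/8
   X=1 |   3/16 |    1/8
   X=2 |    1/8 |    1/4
0.0147 dits

Mutual information: I(X;Y) = H(X) + H(Y) - H(X,Y)

Marginals:
P(X) = (5/16, 5/16, 3/8), H(X) = 0.4755 dits
P(Y) = (1/2, 1/2), H(Y) = 0.3010 dits

Joint entropy: H(X,Y) = 0.7618 dits

I(X;Y) = 0.4755 + 0.3010 - 0.7618 = 0.0147 dits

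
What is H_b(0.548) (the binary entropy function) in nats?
0.6885 nats

The binary entropy function is:
H(p) = -p log(p) - (1-p) log(1-p)

H(0.548) = -0.548 × log_e(0.548) - 0.452 × log_e(0.452)
H(0.548) = 0.6885 nats

Note: Binary entropy is maximized at p=0.5 (H=1 bit) and minimized at p=0 or p=1 (H=0).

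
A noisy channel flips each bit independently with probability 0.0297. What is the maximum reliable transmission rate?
0.8071 bits

For a binary symmetric channel (BSC) with error probability p:
Capacity C = 1 - H(p) bits per symbol

where H(p) = -p log₂(p) - (1-p) log₂(1-p) is the binary entropy function.

H(0.0297) = 0.1929 bits
C = 1 - 0.1929 = 0.8071 bits per symbol

This means we can reliably transmit up to 0.8071 bits of information per channel use.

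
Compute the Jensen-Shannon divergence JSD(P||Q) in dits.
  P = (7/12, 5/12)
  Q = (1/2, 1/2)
0.0015 dits

Jensen-Shannon divergence is:
JSD(P||Q) = 0.5 × D_KL(P||M) + 0.5 × D_KL(Q||M)
where M = 0.5 × (P + Q) is the mixture distribution.

M = 0.5 × (7/12, 5/12) + 0.5 × (1/2, 1/2) = (13/24, 11/24)

D_KL(P||M) = 0.0015 dits
D_KL(Q||M) = 0.0015 dits

JSD(P||Q) = 0.5 × 0.0015 + 0.5 × 0.0015 = 0.0015 dits

Unlike KL divergence, JSD is symmetric and bounded: 0 ≤ JSD ≤ log(2).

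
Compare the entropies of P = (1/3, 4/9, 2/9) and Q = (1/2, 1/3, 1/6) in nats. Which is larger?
P

Computing entropies in nats:
H(P) = 1.0609
H(Q) = 1.0114

Distribution P has higher entropy.

Intuition: The distribution closer to uniform (more spread out) has higher entropy.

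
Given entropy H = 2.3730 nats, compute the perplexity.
10.7295

Perplexity is e^H (or exp(H) for natural log).

H = 2.3730 nats
Perplexity = e^2.3730 = 10.7295

Interpretation: The model's uncertainty is equivalent to choosing uniformly among 10.7 options.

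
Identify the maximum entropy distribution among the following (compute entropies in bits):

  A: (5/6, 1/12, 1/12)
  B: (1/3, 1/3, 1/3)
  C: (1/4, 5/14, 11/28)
B

For a discrete distribution over n outcomes, entropy is maximized by the uniform distribution.

Computing entropies:
H(A) = 0.8167 bits
H(B) = 1.5850 bits
H(C) = 1.5601 bits

The uniform distribution (where all probabilities equal 1/3) achieves the maximum entropy of log_2(3) = 1.5850 bits.

Distribution B has the highest entropy.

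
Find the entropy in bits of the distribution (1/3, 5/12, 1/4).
1.5546 bits

Shannon entropy is H(X) = -Σ p(x) log p(x).

For P = (1/3, 5/12, 1/4):
H = -1/3 × log_2(1/3) -5/12 × log_2(5/12) -1/4 × log_2(1/4)
H = 1.5546 bits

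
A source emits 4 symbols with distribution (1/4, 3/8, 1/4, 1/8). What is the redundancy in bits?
0.0944 bits

Redundancy measures how far a source is from maximum entropy:
R = H_max - H(X)

Maximum entropy for 4 symbols: H_max = log_2(4) = 2.0000 bits
Actual entropy: H(X) = 1.9056 bits
Redundancy: R = 2.0000 - 1.9056 = 0.0944 bits

This redundancy represents potential for compression: the source could be compressed by 0.0944 bits per symbol.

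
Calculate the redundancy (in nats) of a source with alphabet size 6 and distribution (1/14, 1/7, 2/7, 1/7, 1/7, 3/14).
0.0813 nats

Redundancy measures how far a source is from maximum entropy:
R = H_max - H(X)

Maximum entropy for 6 symbols: H_max = log_e(6) = 1.7918 nats
Actual entropy: H(X) = 1.7105 nats
Redundancy: R = 1.7918 - 1.7105 = 0.0813 nats

This redundancy represents potential for compression: the source could be compressed by 0.0813 nats per symbol.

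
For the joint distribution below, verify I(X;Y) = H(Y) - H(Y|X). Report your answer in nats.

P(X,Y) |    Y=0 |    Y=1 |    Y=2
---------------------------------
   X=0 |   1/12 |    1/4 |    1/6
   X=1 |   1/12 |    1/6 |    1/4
I(X;Y) = 0.0168 nats

Mutual information has multiple equivalent forms:
- I(X;Y) = H(X) - H(X|Y)
- I(X;Y) = H(Y) - H(Y|X)
- I(X;Y) = H(X) + H(Y) - H(X,Y)

Computing all quantities:
H(X) = 0.6931, H(Y) = 1.0282, H(X,Y) = 1.7046
H(X|Y) = 0.6764, H(Y|X) = 1.0114

Verification:
H(X) - H(X|Y) = 0.6931 - 0.6764 = 0.0168
H(Y) - H(Y|X) = 1.0282 - 1.0114 = 0.0168
H(X) + H(Y) - H(X,Y) = 0.6931 + 1.0282 - 1.7046 = 0.0168

All forms give I(X;Y) = 0.0168 nats. ✓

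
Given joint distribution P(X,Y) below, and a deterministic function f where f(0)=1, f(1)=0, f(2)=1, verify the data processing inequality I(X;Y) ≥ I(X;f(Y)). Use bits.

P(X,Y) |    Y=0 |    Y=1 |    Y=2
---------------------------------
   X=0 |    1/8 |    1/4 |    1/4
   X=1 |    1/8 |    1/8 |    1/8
I(X;Y) = 0.0157, I(X;f(Y)) = 0.0032, inequality holds: 0.0157 ≥ 0.0032

Data Processing Inequality: For any Markov chain X → Y → Z, we have I(X;Y) ≥ I(X;Z).

Here Z = f(Y) is a deterministic function of Y, forming X → Y → Z.

Original I(X;Y) = 0.0157 bits

After applying f:
P(X,Z) where Z=f(Y):
- P(X,Z=0) = P(X,Y=1)
- P(X,Z=1) = P(X,Y=0) + P(X,Y=2)

I(X;Z) = I(X;f(Y)) = 0.0032 bits

Verification: 0.0157 ≥ 0.0032 ✓

Information cannot be created by processing; the function f can only lose information about X.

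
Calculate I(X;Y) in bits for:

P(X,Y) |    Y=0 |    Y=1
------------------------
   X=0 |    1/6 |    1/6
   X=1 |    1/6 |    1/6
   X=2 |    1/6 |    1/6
0.0000 bits

Mutual information: I(X;Y) = H(X) + H(Y) - H(X,Y)

Marginals:
P(X) = (1/3, 1/3, 1/3), H(X) = 1.5850 bits
P(Y) = (1/2, 1/2), H(Y) = 1.0000 bits

Joint entropy: H(X,Y) = 2.5850 bits

I(X;Y) = 1.5850 + 1.0000 - 2.5850 = 0.0000 bits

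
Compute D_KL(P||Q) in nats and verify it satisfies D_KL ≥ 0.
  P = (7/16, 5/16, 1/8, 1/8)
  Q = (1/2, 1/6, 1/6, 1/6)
0.0661 nats

KL divergence satisfies the Gibbs inequality: D_KL(P||Q) ≥ 0 for all distributions P, Q.

D_KL(P||Q) = Σ p(x) log(p(x)/q(x))
Term by term:
  x=0: 7/16 × log_e[(7/16)/(1/2)] = -0.0584
  x=1: 5/16 × log_e[(5/16)/(1/6)] = 0.1964
  x=2: 1/8 × log_e[(1/8)/(1/6)] = -0.0360
  x=3: 1/8 × log_e[(1/8)/(1/6)] = -0.0360
D_KL(P||Q) = 0.0661 nats

D_KL(P||Q) = 0.0661 ≥ 0 ✓

This non-negativity is a fundamental property: relative entropy cannot be negative because it measures how different Q is from P.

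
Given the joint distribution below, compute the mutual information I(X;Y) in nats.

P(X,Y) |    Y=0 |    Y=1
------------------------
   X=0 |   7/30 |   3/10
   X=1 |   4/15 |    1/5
0.0090 nats

Mutual information: I(X;Y) = H(X) + H(Y) - H(X,Y)

Marginals:
P(X) = (8/15, 7/15), H(X) = 0.6909 nats
P(Y) = (1/2, 1/2), H(Y) = 0.6931 nats

Joint entropy: H(X,Y) = 1.3751 nats

I(X;Y) = 0.6909 + 0.6931 - 1.3751 = 0.0090 nats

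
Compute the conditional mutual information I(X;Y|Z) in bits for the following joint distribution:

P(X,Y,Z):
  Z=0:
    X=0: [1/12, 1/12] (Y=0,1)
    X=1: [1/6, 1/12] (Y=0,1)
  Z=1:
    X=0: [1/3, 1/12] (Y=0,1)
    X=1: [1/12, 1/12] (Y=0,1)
0.0443 bits

Conditional mutual information: I(X;Y|Z) = H(X|Z) + H(Y|Z) - H(X,Y|Z)

H(Z) = 0.9799
H(X,Z) = 1.8879 → H(X|Z) = 0.9080
H(Y,Z) = 1.8879 → H(Y|Z) = 0.9080
H(X,Y,Z) = 2.7516 → H(X,Y|Z) = 1.7718

I(X;Y|Z) = 0.9080 + 0.9080 - 1.7718 = 0.0443 bits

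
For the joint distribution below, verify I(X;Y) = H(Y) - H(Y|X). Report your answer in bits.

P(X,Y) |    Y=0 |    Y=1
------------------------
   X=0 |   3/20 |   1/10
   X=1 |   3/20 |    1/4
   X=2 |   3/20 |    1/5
I(X;Y) = 0.0234 bits

Mutual information has multiple equivalent forms:
- I(X;Y) = H(X) - H(X|Y)
- I(X;Y) = H(Y) - H(Y|X)
- I(X;Y) = H(X) + H(Y) - H(X,Y)

Computing all quantities:
H(X) = 1.5589, H(Y) = 0.9928, H(X,Y) = 2.5282
H(X|Y) = 1.5354, H(Y|X) = 0.9693

Verification:
H(X) - H(X|Y) = 1.5589 - 1.5354 = 0.0234
H(Y) - H(Y|X) = 0.9928 - 0.9693 = 0.0234
H(X) + H(Y) - H(X,Y) = 1.5589 + 0.9928 - 2.5282 = 0.0234

All forms give I(X;Y) = 0.0234 bits. ✓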